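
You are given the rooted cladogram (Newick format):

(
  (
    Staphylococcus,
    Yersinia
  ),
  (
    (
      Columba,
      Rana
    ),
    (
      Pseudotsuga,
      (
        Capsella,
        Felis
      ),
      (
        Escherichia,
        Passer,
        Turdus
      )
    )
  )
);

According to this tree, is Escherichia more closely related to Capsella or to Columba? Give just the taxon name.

Capsella

The MRCA of Escherichia and Capsella subtends (Pseudotsuga,(Capsella,Felis),(Escherichia,Passer,Turdus)) (6 taxa).
The MRCA of Escherichia and Columba subtends ((Columba,Rana),(Pseudotsuga,(Capsella,Felis),(Escherichia,Passer,Turdus))) (8 taxa).
The first is nested inside the second, so Escherichia shares a more recent common ancestor with Capsella.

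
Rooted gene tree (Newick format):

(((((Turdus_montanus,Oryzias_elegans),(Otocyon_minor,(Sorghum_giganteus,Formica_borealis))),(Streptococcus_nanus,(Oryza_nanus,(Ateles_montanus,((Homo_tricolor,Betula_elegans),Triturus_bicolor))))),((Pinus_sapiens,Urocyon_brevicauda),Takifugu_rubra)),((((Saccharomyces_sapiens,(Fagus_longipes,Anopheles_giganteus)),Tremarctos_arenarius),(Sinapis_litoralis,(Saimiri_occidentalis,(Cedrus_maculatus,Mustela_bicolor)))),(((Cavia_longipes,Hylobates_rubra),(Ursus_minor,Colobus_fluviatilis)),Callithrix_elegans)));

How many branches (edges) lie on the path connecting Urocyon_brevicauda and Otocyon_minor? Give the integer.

7

The MRCA of Urocyon_brevicauda and Otocyon_minor is the node subtending ((((Turdus_montanus,Oryzias_elegans),(Otocyon_minor,(Sorghum_giganteus,Formica_borealis))),(Streptococcus_nanus,(Oryza_nanus,(Ateles_montanus,((Homo_tricolor,Betula_elegans),Triturus_bicolor))))),((Pinus_sapiens,Urocyon_brevicauda),Takifugu_rubra)).
From Urocyon_brevicauda up to that node: 3 branches. From Otocyon_minor up to the same node: 4 branches. Total: 3 + 4 = 7.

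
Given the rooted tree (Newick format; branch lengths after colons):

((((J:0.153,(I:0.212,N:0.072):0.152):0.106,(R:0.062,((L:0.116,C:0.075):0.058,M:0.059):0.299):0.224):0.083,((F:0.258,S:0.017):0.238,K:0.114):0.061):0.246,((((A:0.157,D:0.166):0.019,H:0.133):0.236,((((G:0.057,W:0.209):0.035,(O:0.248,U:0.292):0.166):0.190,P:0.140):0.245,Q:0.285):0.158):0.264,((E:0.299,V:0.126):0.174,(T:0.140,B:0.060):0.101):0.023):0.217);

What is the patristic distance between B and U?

The path runs B → … → MRCA → … → U; the MRCA is the node subtending ((((A,D),H),((((G,W),(O,U)),P),Q)),((E,V),(T,B))).
Branch lengths along that path: 0.060 + 0.101 + 0.023 + 0.264 + 0.158 + 0.245 + 0.190 + 0.166 + 0.292 = 1.499.

1.499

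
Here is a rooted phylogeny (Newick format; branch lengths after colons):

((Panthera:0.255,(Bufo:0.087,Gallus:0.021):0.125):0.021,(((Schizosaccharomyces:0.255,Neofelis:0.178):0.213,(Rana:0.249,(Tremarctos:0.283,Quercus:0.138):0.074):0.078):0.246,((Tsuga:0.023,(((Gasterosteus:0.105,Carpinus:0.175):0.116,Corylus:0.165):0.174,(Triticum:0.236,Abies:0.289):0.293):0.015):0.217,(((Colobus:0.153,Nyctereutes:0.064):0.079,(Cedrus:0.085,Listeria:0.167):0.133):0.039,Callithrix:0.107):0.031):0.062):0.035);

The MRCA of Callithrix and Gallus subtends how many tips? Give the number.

The MRCA of Callithrix and Gallus is the root, so the clade is the entire tree.
That clade contains 19 terminal taxa: Abies, Bufo, Callithrix, Carpinus, Cedrus, Colobus, Corylus, Gallus, Gasterosteus, Listeria, Neofelis, Nyctereutes, Panthera, Quercus, Rana, Schizosaccharomyces, Tremarctos, Triticum, Tsuga.

19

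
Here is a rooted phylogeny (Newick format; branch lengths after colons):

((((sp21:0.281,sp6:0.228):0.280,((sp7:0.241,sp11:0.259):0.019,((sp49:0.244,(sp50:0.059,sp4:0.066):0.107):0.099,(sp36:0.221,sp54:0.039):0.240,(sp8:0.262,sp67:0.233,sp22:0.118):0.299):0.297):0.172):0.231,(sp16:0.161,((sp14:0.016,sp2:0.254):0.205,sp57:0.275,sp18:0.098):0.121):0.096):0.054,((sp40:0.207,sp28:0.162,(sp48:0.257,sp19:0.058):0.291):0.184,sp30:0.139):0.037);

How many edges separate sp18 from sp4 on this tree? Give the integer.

The MRCA of sp18 and sp4 is the node subtending (((sp21,sp6),((sp7,sp11),((sp49,(sp50,sp4)),(sp36,sp54),(sp8,sp67,sp22)))),(sp16,((sp14,sp2),sp57,sp18))).
From sp18 up to that node: 3 branches. From sp4 up to the same node: 6 branches. Total: 3 + 6 = 9.

9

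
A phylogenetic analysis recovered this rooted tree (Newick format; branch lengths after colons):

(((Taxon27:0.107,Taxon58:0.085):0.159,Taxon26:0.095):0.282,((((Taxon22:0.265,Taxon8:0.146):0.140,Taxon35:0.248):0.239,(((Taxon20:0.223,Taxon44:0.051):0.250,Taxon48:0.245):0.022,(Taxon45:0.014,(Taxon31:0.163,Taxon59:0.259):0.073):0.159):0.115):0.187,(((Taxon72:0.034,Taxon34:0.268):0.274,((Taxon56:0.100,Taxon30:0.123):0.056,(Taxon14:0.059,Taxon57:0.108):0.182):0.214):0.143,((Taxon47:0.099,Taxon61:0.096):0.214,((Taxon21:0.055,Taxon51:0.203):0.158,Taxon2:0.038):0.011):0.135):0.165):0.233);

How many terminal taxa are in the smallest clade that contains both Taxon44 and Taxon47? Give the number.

20

The MRCA of Taxon44 and Taxon47 is the node subtending ((((Taxon22,Taxon8),Taxon35),(((Taxon20,Taxon44),Taxon48),(Taxon45,(Taxon31,Taxon59)))),(((Taxon72,Taxon34),((Taxon56,Taxon30),(Taxon14,Taxon57))),((Taxon47,Taxon61),((Taxon21,Taxon51),Taxon2)))).
That clade contains 20 terminal taxa: Taxon14, Taxon2, Taxon20, Taxon21, Taxon22, Taxon30, Taxon31, Taxon34, Taxon35, Taxon44, Taxon45, Taxon47, Taxon48, Taxon51, Taxon56, Taxon57, Taxon59, Taxon61, Taxon72, Taxon8.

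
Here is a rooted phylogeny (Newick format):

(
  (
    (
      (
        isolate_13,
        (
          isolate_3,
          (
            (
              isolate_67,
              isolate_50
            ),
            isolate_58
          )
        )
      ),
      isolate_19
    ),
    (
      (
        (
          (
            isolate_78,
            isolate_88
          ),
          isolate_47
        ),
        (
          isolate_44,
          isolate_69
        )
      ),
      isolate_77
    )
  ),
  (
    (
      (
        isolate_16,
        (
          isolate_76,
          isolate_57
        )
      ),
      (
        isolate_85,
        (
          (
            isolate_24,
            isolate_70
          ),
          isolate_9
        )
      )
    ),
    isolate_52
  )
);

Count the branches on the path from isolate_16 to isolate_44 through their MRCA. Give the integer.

9

The MRCA of isolate_16 and isolate_44 is the root of the tree.
From isolate_16 up to that node: 4 branches. From isolate_44 up to the same node: 5 branches. Total: 4 + 5 = 9.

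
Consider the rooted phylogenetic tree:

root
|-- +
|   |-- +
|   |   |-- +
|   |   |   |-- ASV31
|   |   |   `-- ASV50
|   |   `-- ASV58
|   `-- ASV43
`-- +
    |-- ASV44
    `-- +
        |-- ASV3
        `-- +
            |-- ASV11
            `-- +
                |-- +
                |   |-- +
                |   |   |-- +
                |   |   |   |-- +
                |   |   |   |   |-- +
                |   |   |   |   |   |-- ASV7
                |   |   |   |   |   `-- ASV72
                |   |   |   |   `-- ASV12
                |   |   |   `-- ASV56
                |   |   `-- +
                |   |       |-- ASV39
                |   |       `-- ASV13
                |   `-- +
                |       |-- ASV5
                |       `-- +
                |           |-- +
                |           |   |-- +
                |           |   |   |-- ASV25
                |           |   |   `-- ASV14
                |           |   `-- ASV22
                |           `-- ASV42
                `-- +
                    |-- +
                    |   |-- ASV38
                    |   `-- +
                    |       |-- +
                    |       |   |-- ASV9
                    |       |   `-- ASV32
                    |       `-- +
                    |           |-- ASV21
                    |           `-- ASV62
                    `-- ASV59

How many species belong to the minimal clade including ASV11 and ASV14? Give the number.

The MRCA of ASV11 and ASV14 is the node subtending (ASV11,((((((ASV7,ASV72),ASV12),ASV56),(ASV39,ASV13)),(ASV5,(((ASV25,ASV14),ASV22),ASV42))),((ASV38,((ASV9,ASV32),(ASV21,ASV62))),ASV59))).
That clade contains 18 terminal taxa: ASV11, ASV12, ASV13, ASV14, ASV21, ASV22, ASV25, ASV32, ASV38, ASV39, ASV42, ASV5, ASV56, ASV59, ASV62, ASV7, ASV72, ASV9.

18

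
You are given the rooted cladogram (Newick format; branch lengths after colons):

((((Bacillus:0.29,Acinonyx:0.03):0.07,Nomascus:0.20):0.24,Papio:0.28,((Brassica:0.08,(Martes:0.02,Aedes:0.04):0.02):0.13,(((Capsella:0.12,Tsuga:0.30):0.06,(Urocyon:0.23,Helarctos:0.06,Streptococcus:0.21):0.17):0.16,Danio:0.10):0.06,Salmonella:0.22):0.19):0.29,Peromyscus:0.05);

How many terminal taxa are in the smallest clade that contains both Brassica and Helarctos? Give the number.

The MRCA of Brassica and Helarctos is the node subtending ((Brassica,(Martes,Aedes)),(((Capsella,Tsuga),(Urocyon,Helarctos,Streptococcus)),Danio),Salmonella).
That clade contains 10 terminal taxa: Aedes, Brassica, Capsella, Danio, Helarctos, Martes, Salmonella, Streptococcus, Tsuga, Urocyon.

10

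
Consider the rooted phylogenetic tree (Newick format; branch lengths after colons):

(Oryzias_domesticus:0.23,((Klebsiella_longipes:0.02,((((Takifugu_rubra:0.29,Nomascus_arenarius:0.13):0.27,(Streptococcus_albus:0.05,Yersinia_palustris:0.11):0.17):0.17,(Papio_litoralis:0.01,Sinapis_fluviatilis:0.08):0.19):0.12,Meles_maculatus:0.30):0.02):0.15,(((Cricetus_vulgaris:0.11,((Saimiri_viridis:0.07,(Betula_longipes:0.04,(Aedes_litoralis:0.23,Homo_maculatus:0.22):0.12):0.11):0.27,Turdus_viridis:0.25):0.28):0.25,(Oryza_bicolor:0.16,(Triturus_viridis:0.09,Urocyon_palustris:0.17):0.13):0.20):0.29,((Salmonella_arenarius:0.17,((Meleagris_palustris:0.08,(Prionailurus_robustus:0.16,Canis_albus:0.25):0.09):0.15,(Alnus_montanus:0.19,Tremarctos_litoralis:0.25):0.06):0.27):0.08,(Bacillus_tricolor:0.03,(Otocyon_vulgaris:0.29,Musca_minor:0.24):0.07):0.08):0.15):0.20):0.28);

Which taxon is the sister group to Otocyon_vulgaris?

Otocyon_vulgaris attaches to the tree at the node subtending (Otocyon_vulgaris,Musca_minor).
The other lineage descending from that same node — the sister group — is the single tip Musca_minor.

Musca_minor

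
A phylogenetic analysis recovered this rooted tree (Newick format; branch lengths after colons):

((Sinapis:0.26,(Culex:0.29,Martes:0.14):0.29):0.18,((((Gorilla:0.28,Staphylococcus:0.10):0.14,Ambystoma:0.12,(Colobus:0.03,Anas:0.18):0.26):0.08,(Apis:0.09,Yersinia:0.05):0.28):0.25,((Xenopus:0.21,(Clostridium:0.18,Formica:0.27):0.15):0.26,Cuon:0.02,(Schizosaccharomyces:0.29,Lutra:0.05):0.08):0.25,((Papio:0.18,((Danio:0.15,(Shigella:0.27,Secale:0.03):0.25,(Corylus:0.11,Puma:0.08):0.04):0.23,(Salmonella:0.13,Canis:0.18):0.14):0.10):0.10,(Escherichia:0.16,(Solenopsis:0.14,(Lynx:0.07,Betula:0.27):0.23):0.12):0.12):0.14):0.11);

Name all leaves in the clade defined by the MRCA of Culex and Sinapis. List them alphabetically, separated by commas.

Culex, Martes, Sinapis

Tracing Culex: it sits inside (Culex,Martes).
Tracing Sinapis: it sits inside (Sinapis,(Culex,Martes)).
The smallest clade enclosing both is (Sinapis,(Culex,Martes)); the answer is its 3 terminal taxa in alphabetical order.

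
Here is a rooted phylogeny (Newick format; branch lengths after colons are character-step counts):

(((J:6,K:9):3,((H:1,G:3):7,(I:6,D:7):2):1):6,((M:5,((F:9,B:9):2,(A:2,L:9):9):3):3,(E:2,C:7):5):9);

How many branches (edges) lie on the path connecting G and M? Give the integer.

7

The MRCA of G and M is the root of the tree.
From G up to that node: 4 branches. From M up to the same node: 3 branches. Total: 4 + 3 = 7.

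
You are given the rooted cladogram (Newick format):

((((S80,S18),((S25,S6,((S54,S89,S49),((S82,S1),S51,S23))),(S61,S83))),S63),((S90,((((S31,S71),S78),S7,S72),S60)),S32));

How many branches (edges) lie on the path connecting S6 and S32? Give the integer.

The MRCA of S6 and S32 is the root of the tree.
From S6 up to that node: 5 branches. From S32 up to the same node: 2 branches. Total: 5 + 2 = 7.

7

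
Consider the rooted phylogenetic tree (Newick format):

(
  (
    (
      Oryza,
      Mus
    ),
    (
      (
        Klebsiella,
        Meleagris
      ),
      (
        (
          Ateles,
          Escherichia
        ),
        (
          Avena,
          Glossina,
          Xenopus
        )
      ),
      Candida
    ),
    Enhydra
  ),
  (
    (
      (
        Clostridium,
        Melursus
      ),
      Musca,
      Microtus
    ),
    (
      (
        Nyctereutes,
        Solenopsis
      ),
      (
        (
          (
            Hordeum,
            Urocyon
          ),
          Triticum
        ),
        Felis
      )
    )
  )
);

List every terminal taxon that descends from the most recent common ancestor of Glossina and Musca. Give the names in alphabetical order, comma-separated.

Tracing Glossina: it sits inside (Avena,Glossina,Xenopus).
Tracing Musca: it sits inside ((Clostridium,Melursus),Musca,Microtus).
The smallest clade enclosing both is the whole tree (their MRCA is the root), so the answer is all 21 tips in alphabetical order.

Ateles, Avena, Candida, Clostridium, Enhydra, Escherichia, Felis, Glossina, Hordeum, Klebsiella, Meleagris, Melursus, Microtus, Mus, Musca, Nyctereutes, Oryza, Solenopsis, Triticum, Urocyon, Xenopus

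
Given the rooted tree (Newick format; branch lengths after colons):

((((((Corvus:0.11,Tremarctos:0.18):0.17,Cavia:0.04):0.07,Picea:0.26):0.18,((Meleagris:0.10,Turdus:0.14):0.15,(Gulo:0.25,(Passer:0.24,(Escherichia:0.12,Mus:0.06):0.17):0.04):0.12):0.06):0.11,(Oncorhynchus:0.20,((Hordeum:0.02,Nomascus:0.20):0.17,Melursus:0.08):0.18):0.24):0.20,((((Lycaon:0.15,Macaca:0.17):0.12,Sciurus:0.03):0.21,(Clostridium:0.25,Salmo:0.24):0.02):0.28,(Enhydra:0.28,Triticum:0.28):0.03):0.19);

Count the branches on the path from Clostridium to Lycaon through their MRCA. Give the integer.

The MRCA of Clostridium and Lycaon is the node subtending (((Lycaon,Macaca),Sciurus),(Clostridium,Salmo)).
From Clostridium up to that node: 2 branches. From Lycaon up to the same node: 3 branches. Total: 2 + 3 = 5.

5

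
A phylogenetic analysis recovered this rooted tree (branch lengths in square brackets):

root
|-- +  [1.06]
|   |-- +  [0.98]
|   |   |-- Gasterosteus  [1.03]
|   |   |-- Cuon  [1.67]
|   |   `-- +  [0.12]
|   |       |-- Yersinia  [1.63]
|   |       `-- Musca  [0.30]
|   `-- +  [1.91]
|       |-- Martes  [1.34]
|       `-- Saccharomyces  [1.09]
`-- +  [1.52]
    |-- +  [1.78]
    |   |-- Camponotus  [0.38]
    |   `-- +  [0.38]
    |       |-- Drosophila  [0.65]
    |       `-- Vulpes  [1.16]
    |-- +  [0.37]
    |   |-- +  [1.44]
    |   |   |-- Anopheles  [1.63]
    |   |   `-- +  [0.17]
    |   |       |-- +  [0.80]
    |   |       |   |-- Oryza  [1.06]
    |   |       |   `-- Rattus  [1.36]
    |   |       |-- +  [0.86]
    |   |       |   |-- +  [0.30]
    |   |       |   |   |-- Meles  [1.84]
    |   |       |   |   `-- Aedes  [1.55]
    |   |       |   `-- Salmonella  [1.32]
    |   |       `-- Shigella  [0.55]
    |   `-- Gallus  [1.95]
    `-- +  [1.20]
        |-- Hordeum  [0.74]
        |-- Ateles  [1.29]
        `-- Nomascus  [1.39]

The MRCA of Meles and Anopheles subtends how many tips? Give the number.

7

The MRCA of Meles and Anopheles is the node subtending (Anopheles,((Oryza,Rattus),((Meles,Aedes),Salmonella),Shigella)).
That clade contains 7 terminal taxa: Aedes, Anopheles, Meles, Oryza, Rattus, Salmonella, Shigella.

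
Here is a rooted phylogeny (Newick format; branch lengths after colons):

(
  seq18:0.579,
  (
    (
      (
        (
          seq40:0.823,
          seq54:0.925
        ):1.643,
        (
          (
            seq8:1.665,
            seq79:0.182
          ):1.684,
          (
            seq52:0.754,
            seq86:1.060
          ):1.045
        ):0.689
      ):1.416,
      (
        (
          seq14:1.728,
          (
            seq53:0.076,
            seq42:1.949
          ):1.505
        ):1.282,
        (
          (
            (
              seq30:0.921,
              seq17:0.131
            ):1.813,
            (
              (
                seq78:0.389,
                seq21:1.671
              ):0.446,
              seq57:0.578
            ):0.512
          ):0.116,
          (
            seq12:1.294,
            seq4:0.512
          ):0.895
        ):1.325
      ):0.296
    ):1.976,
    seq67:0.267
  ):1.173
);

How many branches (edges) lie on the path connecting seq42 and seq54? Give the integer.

The MRCA of seq42 and seq54 is the node subtending (((seq40,seq54),((seq8,seq79),(seq52,seq86))),((seq14,(seq53,seq42)),(((seq30,seq17),((seq78,seq21),seq57)),(seq12,seq4)))).
From seq42 up to that node: 4 branches. From seq54 up to the same node: 3 branches. Total: 4 + 3 = 7.

7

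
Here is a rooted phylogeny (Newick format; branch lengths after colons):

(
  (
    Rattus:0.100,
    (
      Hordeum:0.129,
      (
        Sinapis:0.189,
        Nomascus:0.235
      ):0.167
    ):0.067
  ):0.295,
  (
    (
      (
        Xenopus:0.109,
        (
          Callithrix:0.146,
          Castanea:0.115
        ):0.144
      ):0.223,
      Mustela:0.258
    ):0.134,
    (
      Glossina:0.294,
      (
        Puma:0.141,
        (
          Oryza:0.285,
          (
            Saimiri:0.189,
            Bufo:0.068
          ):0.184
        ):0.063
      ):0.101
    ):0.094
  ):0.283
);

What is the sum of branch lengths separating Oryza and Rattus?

The path runs Oryza → … → MRCA → … → Rattus; the MRCA is the root of the tree.
Branch lengths along that path: 0.285 + 0.063 + 0.101 + 0.094 + 0.283 + 0.295 + 0.100 = 1.221.

1.221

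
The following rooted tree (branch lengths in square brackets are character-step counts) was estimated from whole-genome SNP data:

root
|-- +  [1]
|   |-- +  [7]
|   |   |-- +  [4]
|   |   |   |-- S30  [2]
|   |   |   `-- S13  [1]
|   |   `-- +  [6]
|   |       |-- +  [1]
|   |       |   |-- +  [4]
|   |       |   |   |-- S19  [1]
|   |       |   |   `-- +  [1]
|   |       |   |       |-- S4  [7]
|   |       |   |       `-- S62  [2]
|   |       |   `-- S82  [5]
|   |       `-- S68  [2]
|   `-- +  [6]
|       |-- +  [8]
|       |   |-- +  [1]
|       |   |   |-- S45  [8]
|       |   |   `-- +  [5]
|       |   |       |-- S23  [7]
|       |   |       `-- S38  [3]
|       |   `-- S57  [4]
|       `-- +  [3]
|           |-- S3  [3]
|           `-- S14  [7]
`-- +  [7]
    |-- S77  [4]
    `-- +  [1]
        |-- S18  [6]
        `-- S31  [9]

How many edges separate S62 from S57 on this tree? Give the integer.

9

The MRCA of S62 and S57 is the node subtending (((S30,S13),(((S19,(S4,S62)),S82),S68)),(((S45,(S23,S38)),S57),(S3,S14))).
From S62 up to that node: 6 branches. From S57 up to the same node: 3 branches. Total: 6 + 3 = 9.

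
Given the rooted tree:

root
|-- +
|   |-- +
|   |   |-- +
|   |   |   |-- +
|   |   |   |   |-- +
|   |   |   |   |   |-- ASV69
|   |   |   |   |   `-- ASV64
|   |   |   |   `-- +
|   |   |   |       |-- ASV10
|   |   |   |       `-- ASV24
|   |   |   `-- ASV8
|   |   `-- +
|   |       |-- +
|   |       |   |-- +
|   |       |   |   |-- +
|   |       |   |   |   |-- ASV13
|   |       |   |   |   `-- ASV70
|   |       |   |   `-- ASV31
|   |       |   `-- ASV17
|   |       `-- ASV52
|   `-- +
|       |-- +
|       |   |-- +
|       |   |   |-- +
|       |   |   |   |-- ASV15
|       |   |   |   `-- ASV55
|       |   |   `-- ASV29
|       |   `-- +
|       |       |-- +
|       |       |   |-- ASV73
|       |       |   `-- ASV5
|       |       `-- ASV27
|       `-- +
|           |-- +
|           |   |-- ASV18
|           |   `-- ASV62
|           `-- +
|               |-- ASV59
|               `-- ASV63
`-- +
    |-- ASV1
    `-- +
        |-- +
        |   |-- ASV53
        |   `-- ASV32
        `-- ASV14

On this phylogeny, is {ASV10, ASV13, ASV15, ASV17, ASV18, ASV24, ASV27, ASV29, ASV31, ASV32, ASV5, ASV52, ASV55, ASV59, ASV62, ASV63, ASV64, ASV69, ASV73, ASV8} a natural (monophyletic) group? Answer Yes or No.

No

The MRCA of the listed taxa is the root, so the smallest clade containing them is the whole tree.
That clade also contains ASV1, ASV14, ASV53, ASV70, which are not in the proposed group, so the group is not monophyletic.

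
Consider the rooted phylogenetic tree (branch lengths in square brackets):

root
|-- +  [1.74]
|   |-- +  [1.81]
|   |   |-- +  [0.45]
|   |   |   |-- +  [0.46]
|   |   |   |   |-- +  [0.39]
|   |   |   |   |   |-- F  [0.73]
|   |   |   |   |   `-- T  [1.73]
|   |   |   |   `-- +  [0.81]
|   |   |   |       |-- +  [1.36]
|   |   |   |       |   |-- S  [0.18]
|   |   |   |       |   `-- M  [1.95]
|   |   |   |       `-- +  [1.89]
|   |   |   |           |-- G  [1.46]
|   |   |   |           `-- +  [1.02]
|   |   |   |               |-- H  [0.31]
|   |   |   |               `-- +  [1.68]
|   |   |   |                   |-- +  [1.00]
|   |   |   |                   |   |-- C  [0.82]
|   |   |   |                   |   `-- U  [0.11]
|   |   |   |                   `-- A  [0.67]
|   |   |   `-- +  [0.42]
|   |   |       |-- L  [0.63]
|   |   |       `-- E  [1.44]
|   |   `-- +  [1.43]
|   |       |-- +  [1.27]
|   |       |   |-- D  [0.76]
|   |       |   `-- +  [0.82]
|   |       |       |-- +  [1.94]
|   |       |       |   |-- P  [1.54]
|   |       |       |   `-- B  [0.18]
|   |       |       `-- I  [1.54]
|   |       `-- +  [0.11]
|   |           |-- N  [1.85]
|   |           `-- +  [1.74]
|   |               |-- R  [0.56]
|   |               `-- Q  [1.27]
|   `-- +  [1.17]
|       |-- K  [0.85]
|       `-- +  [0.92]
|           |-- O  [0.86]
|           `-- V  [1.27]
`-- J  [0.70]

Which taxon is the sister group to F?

T

F attaches to the tree at the node subtending (F,T).
The other lineage descending from that same node — the sister group — is the single tip T.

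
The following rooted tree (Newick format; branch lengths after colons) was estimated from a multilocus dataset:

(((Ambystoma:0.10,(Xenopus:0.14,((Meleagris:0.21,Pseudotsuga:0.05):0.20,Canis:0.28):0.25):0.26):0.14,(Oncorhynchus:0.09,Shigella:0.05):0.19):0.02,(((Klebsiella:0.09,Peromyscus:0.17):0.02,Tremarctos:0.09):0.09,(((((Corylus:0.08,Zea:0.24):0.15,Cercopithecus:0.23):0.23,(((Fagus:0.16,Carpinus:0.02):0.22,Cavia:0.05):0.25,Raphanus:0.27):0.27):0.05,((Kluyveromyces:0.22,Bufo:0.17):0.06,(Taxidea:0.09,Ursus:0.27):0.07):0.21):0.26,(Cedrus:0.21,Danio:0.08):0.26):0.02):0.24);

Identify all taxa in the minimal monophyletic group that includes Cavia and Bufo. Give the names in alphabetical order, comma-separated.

Bufo, Carpinus, Cavia, Cercopithecus, Corylus, Fagus, Kluyveromyces, Raphanus, Taxidea, Ursus, Zea

Tracing Cavia: it sits inside ((Fagus,Carpinus),Cavia).
Tracing Bufo: it sits inside (Kluyveromyces,Bufo).
The smallest clade enclosing both is ((((Corylus,Zea),Cercopithecus),(((Fagus,Carpinus),Cavia),Raphanus)),((Kluyveromyces,Bufo),(Taxidea,Ursus))); the answer is its 11 terminal taxa in alphabetical order.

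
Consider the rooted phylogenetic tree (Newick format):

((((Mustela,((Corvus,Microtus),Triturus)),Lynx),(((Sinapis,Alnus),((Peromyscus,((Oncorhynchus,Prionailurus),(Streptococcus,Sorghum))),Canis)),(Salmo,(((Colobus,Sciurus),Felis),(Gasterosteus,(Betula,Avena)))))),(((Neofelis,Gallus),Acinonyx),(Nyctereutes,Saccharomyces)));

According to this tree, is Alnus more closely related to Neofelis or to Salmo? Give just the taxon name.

The MRCA of Alnus and Salmo subtends (((Sinapis,Alnus),((Peromyscus,((Oncorhynchus,Prionailurus),(Streptococcus,Sorghum))),Canis)),(Salmo,(((Colobus,Sciurus),Felis),(Gasterosteus,(Betula,Avena))))) (15 taxa).
The MRCA of Alnus and Neofelis is the root, subtending the entire tree (25 taxa).
The first is nested inside the second, so Alnus shares a more recent common ancestor with Salmo.

Salmo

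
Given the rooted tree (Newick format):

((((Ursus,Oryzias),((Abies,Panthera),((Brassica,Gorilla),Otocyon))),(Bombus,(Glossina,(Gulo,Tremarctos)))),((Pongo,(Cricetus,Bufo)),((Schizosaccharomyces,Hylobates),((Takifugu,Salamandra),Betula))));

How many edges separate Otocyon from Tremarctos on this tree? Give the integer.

8

The MRCA of Otocyon and Tremarctos is the node subtending (((Ursus,Oryzias),((Abies,Panthera),((Brassica,Gorilla),Otocyon))),(Bombus,(Glossina,(Gulo,Tremarctos)))).
From Otocyon up to that node: 4 branches. From Tremarctos up to the same node: 4 branches. Total: 4 + 4 = 8.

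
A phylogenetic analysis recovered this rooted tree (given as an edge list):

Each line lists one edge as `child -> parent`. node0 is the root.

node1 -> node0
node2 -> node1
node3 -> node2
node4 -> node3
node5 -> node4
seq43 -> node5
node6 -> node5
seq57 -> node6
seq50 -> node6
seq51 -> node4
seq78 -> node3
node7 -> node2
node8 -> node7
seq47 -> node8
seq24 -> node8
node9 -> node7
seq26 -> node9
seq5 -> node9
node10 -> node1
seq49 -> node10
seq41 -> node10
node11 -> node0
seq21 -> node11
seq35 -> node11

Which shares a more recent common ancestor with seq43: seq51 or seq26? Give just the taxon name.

seq51

The MRCA of seq43 and seq51 subtends ((seq43,(seq57,seq50)),seq51) (4 taxa).
The MRCA of seq43 and seq26 subtends ((((seq43,(seq57,seq50)),seq51),seq78),((seq47,seq24),(seq26,seq5))) (9 taxa).
The first is nested inside the second, so seq43 shares a more recent common ancestor with seq51.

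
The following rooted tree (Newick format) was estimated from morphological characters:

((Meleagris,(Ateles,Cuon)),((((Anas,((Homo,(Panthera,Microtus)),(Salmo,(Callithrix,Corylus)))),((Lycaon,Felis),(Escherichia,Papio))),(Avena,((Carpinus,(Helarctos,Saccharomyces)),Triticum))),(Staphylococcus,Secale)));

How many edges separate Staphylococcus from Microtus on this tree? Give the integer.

9

The MRCA of Staphylococcus and Microtus is the node subtending ((((Anas,((Homo,(Panthera,Microtus)),(Salmo,(Callithrix,Corylus)))),((Lycaon,Felis),(Escherichia,Papio))),(Avena,((Carpinus,(Helarctos,Saccharomyces)),Triticum))),(Staphylococcus,Secale)).
From Staphylococcus up to that node: 2 branches. From Microtus up to the same node: 7 branches. Total: 2 + 7 = 9.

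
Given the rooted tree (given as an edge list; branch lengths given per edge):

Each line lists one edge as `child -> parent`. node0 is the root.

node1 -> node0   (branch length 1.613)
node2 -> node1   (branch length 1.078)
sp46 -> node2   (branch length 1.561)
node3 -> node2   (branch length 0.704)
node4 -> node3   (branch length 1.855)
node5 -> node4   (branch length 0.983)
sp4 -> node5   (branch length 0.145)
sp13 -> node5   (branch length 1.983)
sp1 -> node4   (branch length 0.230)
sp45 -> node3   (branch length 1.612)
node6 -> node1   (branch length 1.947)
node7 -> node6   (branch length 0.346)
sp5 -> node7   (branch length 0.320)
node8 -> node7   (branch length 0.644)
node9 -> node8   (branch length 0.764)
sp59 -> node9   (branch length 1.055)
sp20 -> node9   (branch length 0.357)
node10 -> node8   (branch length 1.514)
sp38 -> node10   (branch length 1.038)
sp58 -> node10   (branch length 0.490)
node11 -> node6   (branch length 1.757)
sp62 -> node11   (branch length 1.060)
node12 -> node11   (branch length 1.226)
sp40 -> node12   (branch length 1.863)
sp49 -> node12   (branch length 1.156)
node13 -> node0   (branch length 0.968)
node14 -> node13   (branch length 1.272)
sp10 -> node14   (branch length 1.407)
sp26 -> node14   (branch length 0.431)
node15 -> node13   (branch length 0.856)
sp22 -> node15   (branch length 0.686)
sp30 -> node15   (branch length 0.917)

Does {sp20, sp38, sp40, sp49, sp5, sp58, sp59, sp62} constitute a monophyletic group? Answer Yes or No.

Yes

The most recent common ancestor of these taxa subtends ((sp5,((sp59,sp20),(sp38,sp58))),(sp62,(sp40,sp49))).
That clade has exactly 8 tips — every listed taxon and nothing else — so the group is monophyletic.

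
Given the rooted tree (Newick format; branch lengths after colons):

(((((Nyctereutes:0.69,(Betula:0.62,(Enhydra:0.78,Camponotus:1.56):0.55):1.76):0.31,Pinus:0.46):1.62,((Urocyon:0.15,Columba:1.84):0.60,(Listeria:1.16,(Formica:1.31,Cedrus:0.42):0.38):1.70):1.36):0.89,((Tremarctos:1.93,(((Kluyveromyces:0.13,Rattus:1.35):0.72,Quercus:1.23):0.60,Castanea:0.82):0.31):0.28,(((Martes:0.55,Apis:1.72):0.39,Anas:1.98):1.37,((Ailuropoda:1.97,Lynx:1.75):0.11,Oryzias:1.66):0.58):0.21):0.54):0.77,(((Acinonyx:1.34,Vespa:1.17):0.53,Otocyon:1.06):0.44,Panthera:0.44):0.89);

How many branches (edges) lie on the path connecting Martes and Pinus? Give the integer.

The MRCA of Martes and Pinus is the node subtending ((((Nyctereutes,(Betula,(Enhydra,Camponotus))),Pinus),((Urocyon,Columba),(Listeria,(Formica,Cedrus)))),((Tremarctos,(((Kluyveromyces,Rattus),Quercus),Castanea)),(((Martes,Apis),Anas),((Ailuropoda,Lynx),Oryzias)))).
From Martes up to that node: 5 branches. From Pinus up to the same node: 3 branches. Total: 5 + 3 = 8.

8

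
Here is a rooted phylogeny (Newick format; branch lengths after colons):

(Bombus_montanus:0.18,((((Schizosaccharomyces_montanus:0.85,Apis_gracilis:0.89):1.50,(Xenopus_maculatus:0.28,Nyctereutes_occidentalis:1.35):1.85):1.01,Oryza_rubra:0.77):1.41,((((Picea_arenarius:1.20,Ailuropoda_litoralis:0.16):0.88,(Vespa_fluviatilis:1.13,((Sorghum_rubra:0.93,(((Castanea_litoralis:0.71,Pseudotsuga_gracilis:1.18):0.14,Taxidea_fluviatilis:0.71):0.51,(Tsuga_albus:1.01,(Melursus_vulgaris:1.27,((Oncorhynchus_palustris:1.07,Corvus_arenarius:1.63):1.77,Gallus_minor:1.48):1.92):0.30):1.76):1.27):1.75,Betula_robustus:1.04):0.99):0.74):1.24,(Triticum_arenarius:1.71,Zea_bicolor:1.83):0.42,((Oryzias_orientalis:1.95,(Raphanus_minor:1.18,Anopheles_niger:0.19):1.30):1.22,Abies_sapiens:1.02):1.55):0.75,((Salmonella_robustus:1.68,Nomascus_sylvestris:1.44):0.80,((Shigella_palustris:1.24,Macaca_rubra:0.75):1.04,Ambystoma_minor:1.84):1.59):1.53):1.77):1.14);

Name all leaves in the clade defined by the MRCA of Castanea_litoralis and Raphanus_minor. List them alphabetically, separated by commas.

Tracing Castanea_litoralis: it sits inside (Castanea_litoralis,Pseudotsuga_gracilis).
Tracing Raphanus_minor: it sits inside (Raphanus_minor,Anopheles_niger).
The smallest clade enclosing both is (((Picea_arenarius,Ailuropoda_litoralis),(Vespa_fluviatilis,((Sorghum_rubra,(((Castanea_litoralis,Pseudotsuga_gracilis),Taxidea_fluviatilis),(Tsuga_albus,(Melursus_vulgaris,((Oncorhynchus_palustris,Corvus_arenarius),Gallus_minor))))),Betula_robustus))),(Triticum_arenarius,Zea_bicolor),((Oryzias_orientalis,(Raphanus_minor,Anopheles_niger)),Abies_sapiens)); the answer is its 19 terminal taxa in alphabetical order.

Abies_sapiens, Ailuropoda_litoralis, Anopheles_niger, Betula_robustus, Castanea_litoralis, Corvus_arenarius, Gallus_minor, Melursus_vulgaris, Oncorhynchus_palustris, Oryzias_orientalis, Picea_arenarius, Pseudotsuga_gracilis, Raphanus_minor, Sorghum_rubra, Taxidea_fluviatilis, Triticum_arenarius, Tsuga_albus, Vespa_fluviatilis, Zea_bicolor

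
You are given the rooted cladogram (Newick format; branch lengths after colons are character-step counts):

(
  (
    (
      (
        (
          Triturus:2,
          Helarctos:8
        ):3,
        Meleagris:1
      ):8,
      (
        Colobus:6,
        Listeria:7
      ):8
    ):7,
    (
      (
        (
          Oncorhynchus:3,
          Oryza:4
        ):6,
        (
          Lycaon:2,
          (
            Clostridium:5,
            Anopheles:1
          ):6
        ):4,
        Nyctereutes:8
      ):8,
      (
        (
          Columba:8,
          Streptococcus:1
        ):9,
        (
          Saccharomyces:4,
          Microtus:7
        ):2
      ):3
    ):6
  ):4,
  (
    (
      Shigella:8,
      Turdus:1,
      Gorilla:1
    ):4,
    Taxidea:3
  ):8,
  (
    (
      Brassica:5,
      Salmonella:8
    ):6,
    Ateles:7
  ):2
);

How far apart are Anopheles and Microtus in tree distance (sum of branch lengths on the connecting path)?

31

The path runs Anopheles → … → MRCA → … → Microtus; the MRCA is the node subtending (((Oncorhynchus,Oryza),(Lycaon,(Clostridium,Anopheles)),Nyctereutes),((Columba,Streptococcus),(Saccharomyces,Microtus))).
Branch lengths along that path: 1 + 6 + 4 + 8 + 3 + 2 + 7 = 31.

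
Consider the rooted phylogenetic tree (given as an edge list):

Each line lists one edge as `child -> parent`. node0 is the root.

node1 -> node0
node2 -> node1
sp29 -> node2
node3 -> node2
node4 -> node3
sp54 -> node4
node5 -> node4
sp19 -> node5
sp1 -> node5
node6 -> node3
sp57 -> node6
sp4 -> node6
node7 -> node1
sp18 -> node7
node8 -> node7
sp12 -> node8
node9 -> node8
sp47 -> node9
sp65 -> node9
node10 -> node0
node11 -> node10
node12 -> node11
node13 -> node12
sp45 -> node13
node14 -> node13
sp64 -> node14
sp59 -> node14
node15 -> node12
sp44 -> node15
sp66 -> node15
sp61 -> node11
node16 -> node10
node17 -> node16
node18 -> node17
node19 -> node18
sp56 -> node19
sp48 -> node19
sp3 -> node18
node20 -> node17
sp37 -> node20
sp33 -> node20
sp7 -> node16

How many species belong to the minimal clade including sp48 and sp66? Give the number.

12

The MRCA of sp48 and sp66 is the node subtending ((((sp45,(sp64,sp59)),(sp44,sp66)),sp61),((((sp56,sp48),sp3),(sp37,sp33)),sp7)).
That clade contains 12 terminal taxa: sp3, sp33, sp37, sp44, sp45, sp48, sp56, sp59, sp61, sp64, sp66, sp7.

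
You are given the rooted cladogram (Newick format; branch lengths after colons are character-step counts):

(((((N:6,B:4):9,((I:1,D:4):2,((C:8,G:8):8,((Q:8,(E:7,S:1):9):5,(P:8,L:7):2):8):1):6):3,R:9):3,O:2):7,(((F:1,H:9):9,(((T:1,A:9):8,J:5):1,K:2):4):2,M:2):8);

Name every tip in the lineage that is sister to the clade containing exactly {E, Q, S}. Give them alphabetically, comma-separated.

L, P

The clade containing exactly {E, Q, S} attaches to the tree at the node subtending ((Q,(E,S)),(P,L)).
The other lineage descending from that same node — the sister group — is (P,L); its 2 tips in alphabetical order are the answer.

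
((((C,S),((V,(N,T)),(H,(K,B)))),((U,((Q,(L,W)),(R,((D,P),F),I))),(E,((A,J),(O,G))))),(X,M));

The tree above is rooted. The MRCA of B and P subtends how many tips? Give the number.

The MRCA of B and P is the node subtending (((C,S),((V,(N,T)),(H,(K,B)))),((U,((Q,(L,W)),(R,((D,P),F),I))),(E,((A,J),(O,G))))).
That clade contains 22 terminal taxa: A, B, C, D, E, F, G, H, I, J, K, L, N, O, P, Q, R, S, T, U, V, W.

22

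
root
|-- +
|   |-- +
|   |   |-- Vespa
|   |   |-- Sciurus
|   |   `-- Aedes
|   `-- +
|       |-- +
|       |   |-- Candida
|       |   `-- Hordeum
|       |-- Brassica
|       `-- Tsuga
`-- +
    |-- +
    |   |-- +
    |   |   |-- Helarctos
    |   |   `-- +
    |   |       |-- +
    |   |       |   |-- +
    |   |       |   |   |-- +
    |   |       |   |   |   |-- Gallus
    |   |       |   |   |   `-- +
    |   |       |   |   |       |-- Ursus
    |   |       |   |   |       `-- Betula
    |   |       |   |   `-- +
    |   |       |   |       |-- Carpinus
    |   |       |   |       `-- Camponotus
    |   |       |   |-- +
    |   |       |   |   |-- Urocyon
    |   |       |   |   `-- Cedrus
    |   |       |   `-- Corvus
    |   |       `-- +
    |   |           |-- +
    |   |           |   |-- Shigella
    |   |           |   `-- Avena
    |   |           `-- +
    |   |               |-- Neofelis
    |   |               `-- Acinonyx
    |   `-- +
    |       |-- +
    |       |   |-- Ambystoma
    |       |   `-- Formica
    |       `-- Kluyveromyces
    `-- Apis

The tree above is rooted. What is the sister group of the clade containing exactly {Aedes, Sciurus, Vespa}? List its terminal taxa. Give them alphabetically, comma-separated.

The clade containing exactly {Aedes, Sciurus, Vespa} attaches to the tree at the node subtending ((Vespa,Sciurus,Aedes),((Candida,Hordeum),Brassica,Tsuga)).
The other lineage descending from that same node — the sister group — is ((Candida,Hordeum),Brassica,Tsuga); its 4 tips in alphabetical order are the answer.

Brassica, Candida, Hordeum, Tsuga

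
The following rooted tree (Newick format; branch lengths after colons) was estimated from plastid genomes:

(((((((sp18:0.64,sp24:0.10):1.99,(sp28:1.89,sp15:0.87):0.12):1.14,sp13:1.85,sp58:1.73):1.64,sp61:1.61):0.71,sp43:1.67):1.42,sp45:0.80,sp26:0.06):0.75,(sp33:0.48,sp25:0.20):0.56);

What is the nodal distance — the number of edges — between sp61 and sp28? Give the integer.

The MRCA of sp61 and sp28 is the node subtending ((((sp18,sp24),(sp28,sp15)),sp13,sp58),sp61).
From sp61 up to that node: 1 branch. From sp28 up to the same node: 4 branches. Total: 1 + 4 = 5.

5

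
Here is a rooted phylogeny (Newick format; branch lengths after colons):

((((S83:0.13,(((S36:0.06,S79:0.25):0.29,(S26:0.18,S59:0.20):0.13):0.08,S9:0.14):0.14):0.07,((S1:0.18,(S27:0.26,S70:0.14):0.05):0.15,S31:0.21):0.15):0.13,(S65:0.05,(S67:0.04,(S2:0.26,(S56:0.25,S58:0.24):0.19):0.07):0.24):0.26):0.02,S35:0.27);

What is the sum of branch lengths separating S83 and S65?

0.64

The path runs S83 → … → MRCA → … → S65; the MRCA is the node subtending (((S83,(((S36,S79),(S26,S59)),S9)),((S1,(S27,S70)),S31)),(S65,(S67,(S2,(S56,S58))))).
Branch lengths along that path: 0.13 + 0.07 + 0.13 + 0.26 + 0.05 = 0.64.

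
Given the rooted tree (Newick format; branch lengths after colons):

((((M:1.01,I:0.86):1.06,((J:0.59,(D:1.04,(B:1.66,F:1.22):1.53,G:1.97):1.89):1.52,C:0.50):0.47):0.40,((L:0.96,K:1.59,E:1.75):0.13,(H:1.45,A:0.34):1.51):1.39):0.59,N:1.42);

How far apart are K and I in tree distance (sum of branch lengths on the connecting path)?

The path runs K → … → MRCA → … → I; the MRCA is the node subtending (((M,I),((J,(D,(B,F),G)),C)),((L,K,E),(H,A))).
Branch lengths along that path: 1.59 + 0.13 + 1.39 + 0.40 + 1.06 + 0.86 = 5.43.

5.43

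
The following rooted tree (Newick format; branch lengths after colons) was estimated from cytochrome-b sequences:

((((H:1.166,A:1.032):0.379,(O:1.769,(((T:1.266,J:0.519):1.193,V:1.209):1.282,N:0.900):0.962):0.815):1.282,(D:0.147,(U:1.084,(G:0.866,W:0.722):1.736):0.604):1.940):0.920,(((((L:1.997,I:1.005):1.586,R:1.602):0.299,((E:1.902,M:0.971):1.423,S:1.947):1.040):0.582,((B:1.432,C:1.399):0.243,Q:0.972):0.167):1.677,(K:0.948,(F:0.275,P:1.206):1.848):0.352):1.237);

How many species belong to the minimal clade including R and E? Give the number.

The MRCA of R and E is the node subtending (((L,I),R),((E,M),S)).
That clade contains 6 terminal taxa: E, I, L, M, R, S.

6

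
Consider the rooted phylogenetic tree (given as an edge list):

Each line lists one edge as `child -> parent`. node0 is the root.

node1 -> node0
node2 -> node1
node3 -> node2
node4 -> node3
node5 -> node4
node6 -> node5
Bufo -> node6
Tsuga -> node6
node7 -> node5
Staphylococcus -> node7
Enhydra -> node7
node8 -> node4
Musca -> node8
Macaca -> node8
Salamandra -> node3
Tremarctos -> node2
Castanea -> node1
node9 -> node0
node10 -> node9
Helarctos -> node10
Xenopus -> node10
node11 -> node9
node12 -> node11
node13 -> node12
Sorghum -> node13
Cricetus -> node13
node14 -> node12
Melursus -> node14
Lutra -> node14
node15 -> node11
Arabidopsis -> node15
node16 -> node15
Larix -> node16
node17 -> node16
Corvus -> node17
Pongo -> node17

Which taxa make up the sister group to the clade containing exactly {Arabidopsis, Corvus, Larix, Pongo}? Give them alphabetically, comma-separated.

Cricetus, Lutra, Melursus, Sorghum

The clade containing exactly {Arabidopsis, Corvus, Larix, Pongo} attaches to the tree at the node subtending (((Sorghum,Cricetus),(Melursus,Lutra)),(Arabidopsis,(Larix,(Corvus,Pongo)))).
The other lineage descending from that same node — the sister group — is ((Sorghum,Cricetus),(Melursus,Lutra)); its 4 tips in alphabetical order are the answer.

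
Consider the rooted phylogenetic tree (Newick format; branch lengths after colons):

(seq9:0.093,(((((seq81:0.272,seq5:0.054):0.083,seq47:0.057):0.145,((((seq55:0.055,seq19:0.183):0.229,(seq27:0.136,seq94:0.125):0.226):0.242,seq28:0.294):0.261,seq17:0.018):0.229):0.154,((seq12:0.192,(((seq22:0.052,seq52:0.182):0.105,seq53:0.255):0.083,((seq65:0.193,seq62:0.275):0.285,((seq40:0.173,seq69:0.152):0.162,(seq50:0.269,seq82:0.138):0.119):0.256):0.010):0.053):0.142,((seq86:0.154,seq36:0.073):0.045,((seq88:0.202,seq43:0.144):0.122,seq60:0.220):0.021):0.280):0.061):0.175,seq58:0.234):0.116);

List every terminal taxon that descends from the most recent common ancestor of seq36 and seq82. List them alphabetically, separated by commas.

Tracing seq36: it sits inside (seq86,seq36).
Tracing seq82: it sits inside (seq50,seq82).
The smallest clade enclosing both is ((seq12,(((seq22,seq52),seq53),((seq65,seq62),((seq40,seq69),(seq50,seq82))))),((seq86,seq36),((seq88,seq43),seq60))); the answer is its 15 terminal taxa in alphabetical order.

seq12, seq22, seq36, seq40, seq43, seq50, seq52, seq53, seq60, seq62, seq65, seq69, seq82, seq86, seq88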